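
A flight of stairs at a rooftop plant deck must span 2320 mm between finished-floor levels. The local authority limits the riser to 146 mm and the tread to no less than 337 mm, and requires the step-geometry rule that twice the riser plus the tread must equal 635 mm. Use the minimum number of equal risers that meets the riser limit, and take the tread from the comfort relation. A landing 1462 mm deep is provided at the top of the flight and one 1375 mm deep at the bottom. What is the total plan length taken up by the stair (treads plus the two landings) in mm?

2320 / 146 = 15.890 → round up to 16 risers.
R = 2320 ÷ 16 = 145 mm.
T = 635 − 2·145 = 345 mm, which satisfies the 337 mm minimum.
Going = (16 − 1) × 345 = 5175 mm.
Add landings: 5175 + 1462 + 1375 = 8012 mm.

8012 mm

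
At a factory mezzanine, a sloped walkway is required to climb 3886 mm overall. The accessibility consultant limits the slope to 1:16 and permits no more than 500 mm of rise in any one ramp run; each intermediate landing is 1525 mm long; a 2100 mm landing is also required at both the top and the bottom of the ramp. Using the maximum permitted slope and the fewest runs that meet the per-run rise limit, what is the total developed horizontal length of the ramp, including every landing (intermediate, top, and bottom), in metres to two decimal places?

3886 / 500 = 7.77, so 8 ramp runs are needed. That means 7 intermediate landings.
Horizontal run for 3886 mm of rise at 1:16 is 3886 × 16 = 62176 mm.
Intermediate landings: 7 × 1525 = 10675 mm.
Top and bottom landings: 2 × 2100 = 4200 mm.
Total = 62176 + 10675 + 4200 = 77051 mm.
= 77.05 m.

77.05 m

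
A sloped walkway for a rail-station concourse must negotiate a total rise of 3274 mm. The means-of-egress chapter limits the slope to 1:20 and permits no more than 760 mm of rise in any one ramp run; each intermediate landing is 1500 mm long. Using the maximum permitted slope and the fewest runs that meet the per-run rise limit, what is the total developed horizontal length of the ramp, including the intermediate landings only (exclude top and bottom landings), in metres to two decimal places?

⌈3274/760⌉ = 5 ramp runs. That means 4 intermediate landings.
Ramp run (horizontal) at 1:20: 3274 × 20 = 65480 mm.
Intermediate landings: 4 × 1500 = 6000 mm.
Developed length = 65480 + 6000 = 71480 mm.
= 71.48 m.

71.48 m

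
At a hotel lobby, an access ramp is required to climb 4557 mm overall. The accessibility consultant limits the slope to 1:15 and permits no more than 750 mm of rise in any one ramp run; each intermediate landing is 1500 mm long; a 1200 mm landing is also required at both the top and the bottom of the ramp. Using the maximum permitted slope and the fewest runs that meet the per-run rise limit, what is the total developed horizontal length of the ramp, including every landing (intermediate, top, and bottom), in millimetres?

79755 mm

⌈4557/750⌉ = 7 ramp runs. That means 6 intermediate landings.
Horizontal run for 4557 mm of rise at 1:15 is 4557 × 15 = 68355 mm.
6 intermediate landings contribute 6 × 1500 = 9000 mm.
Top and bottom landings: 2 × 1200 = 2400 mm.
Total = 68355 + 9000 + 2400 = 79755 mm.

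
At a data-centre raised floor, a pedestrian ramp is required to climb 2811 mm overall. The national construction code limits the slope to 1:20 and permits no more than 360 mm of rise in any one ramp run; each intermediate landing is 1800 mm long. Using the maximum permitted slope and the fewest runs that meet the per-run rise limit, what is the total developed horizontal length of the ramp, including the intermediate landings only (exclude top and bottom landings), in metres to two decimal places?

68.82 m

At most 360 each: 2811/360 = 7.81, giving 8 ramp runs. That means 7 intermediate landings.
Ramp run (horizontal) at 1:20: 2811 × 20 = 56220 mm.
7 intermediate landings contribute 7 × 1800 = 12600 mm.
Developed length = 56220 + 12600 = 68820 mm.
= 68.82 m.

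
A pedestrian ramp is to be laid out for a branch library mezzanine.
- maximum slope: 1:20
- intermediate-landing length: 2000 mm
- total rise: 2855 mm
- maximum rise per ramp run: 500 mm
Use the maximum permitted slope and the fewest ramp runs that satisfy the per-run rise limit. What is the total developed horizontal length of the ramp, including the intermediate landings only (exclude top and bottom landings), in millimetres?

67100 mm

⌈2855/500⌉ = 6 ramp runs. That means 5 intermediate landings.
Ramp run (horizontal) at 1:20: 2855 × 20 = 57100 mm.
Intermediate landings: 5 × 2000 = 10000 mm.
Developed length = 57100 + 10000 = 67100 mm.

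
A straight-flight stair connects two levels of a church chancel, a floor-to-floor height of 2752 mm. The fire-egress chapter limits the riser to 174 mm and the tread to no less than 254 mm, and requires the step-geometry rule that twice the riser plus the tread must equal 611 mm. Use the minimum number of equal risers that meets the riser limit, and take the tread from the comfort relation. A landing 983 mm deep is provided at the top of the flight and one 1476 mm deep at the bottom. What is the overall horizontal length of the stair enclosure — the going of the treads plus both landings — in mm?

6464 mm

At most 174 each: 2752/174 = 15.82, giving 16 risers.
Each riser is 2752/16 = 172 mm (≤ 174 mm).
From 2R + T = 611: T = 611 − 344 = 267 mm.
Going = (16 − 1) × 267 = 4005 mm.
Enclosure = 4005 + 983 + 1476 = 6464 mm.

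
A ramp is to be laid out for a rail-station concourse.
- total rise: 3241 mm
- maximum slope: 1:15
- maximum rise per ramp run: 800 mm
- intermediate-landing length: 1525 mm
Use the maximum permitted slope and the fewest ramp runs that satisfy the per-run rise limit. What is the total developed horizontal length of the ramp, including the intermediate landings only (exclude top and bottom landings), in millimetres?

3241 / 800 = 4.051 → round up to 5 ramp runs. That means 4 intermediate landings.
Ramp run (horizontal) at 1:15: 3241 × 15 = 48615 mm.
Intermediate landings: 4 × 1525 = 6100 mm.
Total developed length = 48615 + 6100 = 54715 mm.

54715 mm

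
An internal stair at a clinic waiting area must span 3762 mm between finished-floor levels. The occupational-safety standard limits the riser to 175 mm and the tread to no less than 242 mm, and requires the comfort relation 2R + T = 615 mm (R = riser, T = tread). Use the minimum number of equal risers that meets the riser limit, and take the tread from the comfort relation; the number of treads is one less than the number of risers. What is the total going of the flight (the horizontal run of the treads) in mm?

5733 mm

3762 / 175 = 21.50, so 22 risers are needed.
R = 3762 ÷ 22 = 171 mm.
T = 615 − 2·171 = 273 mm, which satisfies the 242 mm minimum.
Going = (22 − 1) × 273 = 5733 mm.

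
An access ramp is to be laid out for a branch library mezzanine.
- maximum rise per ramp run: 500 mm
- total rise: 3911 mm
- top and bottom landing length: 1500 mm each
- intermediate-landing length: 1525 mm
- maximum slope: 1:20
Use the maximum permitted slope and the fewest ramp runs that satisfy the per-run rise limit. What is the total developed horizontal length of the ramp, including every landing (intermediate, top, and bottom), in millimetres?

3911 / 500 = 7.82, so 8 ramp runs are needed. That means 7 intermediate landings.
Ramp run (horizontal) at 1:20: 3911 × 20 = 78220 mm.
Intermediate landings: 7 × 1525 = 10675 mm.
Top and bottom landings: 2 × 1500 = 3000 mm.
Total = 78220 + 10675 + 3000 = 91895 mm.

91895 mm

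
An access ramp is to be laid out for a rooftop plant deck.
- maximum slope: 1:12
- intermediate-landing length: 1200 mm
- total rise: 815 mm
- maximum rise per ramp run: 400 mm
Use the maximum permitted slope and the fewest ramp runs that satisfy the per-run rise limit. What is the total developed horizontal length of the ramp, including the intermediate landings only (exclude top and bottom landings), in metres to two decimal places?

12.18 m

⌈815/400⌉ = 3 ramp runs. That means 2 intermediate landings.
Horizontal run for 815 mm of rise at 1:12 is 815 × 12 = 9780 mm.
Intermediate landings: 2 × 1200 = 2400 mm.
Total developed length = 9780 + 2400 = 12180 mm.
= 12.18 m.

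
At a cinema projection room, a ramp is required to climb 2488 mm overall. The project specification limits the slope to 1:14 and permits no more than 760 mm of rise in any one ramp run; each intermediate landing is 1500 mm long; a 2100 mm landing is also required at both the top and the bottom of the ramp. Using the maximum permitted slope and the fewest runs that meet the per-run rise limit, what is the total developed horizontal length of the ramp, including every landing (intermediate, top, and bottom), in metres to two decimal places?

2488 / 760 = 3.27, so 4 ramp runs are needed. That means 3 intermediate landings.
Horizontal run for 2488 mm of rise at 1:14 is 2488 × 14 = 34832 mm.
3 intermediate landings contribute 3 × 1500 = 4500 mm.
Top and bottom landings: 2 × 2100 = 4200 mm.
Total = 34832 + 4500 + 4200 = 43532 mm.
= 43.53 m.

43.53 m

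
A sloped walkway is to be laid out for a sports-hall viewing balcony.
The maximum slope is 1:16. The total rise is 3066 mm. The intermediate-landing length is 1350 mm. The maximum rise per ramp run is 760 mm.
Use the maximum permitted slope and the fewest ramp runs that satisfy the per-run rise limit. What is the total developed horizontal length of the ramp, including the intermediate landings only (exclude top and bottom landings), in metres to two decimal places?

3066 / 760 = 4.03, so 5 ramp runs are needed. That means 4 intermediate landings.
Ramp run (horizontal) at 1:16: 3066 × 16 = 49056 mm.
Intermediate landings: 4 × 1350 = 5400 mm.
Total developed length = 49056 + 5400 = 54456 mm.
= 54.46 m.

54.46 m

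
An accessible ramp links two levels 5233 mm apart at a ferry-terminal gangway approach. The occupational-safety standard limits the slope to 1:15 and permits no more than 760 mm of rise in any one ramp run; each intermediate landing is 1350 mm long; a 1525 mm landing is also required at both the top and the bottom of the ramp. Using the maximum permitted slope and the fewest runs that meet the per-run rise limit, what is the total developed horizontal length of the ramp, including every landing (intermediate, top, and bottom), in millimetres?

89645 mm

5233 / 760 = 6.886 → round up to 7 ramp runs. That means 6 intermediate landings.
Ramp run (horizontal) at 1:15: 5233 × 15 = 78495 mm.
6 intermediate landings contribute 6 × 1350 = 8100 mm.
Top and bottom landings: 2 × 1525 = 3050 mm.
Total = 78495 + 8100 + 3050 = 89645 mm.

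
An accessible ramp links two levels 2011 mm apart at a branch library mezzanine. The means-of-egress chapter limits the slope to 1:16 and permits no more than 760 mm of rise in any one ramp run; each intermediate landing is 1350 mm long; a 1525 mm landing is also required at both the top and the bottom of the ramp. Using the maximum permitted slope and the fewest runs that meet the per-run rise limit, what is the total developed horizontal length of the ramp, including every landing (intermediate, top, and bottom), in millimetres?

37926 mm

At most 760 each: 2011/760 = 2.65, giving 3 ramp runs. That means 2 intermediate landings.
Horizontal run for 2011 mm of rise at 1:16 is 2011 × 16 = 32176 mm.
2 intermediate landings contribute 2 × 1350 = 2700 mm.
Top and bottom landings: 2 × 1525 = 3050 mm.
Total = 32176 + 2700 + 3050 = 37926 mm.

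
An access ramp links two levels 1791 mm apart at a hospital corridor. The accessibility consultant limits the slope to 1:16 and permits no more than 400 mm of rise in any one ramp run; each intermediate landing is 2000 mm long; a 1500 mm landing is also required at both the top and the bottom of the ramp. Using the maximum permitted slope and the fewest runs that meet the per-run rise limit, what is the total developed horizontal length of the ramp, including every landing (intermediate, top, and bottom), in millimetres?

39656 mm

⌈1791/400⌉ = 5 ramp runs. That means 4 intermediate landings.
Ramp run (horizontal) at 1:16: 1791 × 16 = 28656 mm.
Intermediate landings: 4 × 2000 = 8000 mm.
Top and bottom landings: 2 × 1500 = 3000 mm.
Total = 28656 + 8000 + 3000 = 39656 mm.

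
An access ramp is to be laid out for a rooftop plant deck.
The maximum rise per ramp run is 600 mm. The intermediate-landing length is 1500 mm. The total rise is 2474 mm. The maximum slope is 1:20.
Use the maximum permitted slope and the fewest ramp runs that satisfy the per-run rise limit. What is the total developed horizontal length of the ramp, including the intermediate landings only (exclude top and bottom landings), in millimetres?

55480 mm

⌈2474/600⌉ = 5 ramp runs. That means 4 intermediate landings.
Ramp run (horizontal) at 1:20: 2474 × 20 = 49480 mm.
Intermediate landings: 4 × 1500 = 6000 mm.
Developed length = 49480 + 6000 = 55480 mm.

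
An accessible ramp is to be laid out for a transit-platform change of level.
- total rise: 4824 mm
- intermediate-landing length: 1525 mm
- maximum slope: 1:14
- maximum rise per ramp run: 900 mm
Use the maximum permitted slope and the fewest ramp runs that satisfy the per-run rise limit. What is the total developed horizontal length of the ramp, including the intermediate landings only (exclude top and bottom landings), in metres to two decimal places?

At most 900 each: 4824/900 = 5.36, giving 6 ramp runs. That means 5 intermediate landings.
Ramp run (horizontal) at 1:14: 4824 × 14 = 67536 mm.
Intermediate landings: 5 × 1525 = 7625 mm.
Total developed length = 67536 + 7625 = 75161 mm.
= 75.16 m.

75.16 m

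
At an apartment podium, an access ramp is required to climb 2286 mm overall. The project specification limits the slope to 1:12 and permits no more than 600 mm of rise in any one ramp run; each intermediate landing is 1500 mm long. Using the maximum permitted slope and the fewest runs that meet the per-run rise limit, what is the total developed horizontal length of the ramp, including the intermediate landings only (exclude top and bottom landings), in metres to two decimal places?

2286 / 600 = 3.81, so 4 ramp runs are needed. That means 3 intermediate landings.
Horizontal run for 2286 mm of rise at 1:12 is 2286 × 12 = 27432 mm.
Intermediate landings: 3 × 1500 = 4500 mm.
Total developed length = 27432 + 4500 = 31932 mm.
= 31.93 m.

31.93 m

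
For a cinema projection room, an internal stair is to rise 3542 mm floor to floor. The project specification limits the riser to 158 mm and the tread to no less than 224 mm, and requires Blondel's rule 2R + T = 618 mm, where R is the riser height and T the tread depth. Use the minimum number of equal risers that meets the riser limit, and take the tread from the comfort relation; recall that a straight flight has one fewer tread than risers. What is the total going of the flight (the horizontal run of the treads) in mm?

At most 158 each: 3542/158 = 22.42, giving 23 risers.
R = 3542 ÷ 23 = 154 mm.
T = 618 − 2·154 = 310 mm, which satisfies the 224 mm minimum.
Going = (23 − 1) × 310 = 6820 mm.

6820 mm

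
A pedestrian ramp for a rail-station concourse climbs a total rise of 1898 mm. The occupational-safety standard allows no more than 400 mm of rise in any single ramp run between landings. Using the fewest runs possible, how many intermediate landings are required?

4 intermediate landings

⌈1898/400⌉ = 5 ramp runs.
5 runs are separated by 4 intermediate landings.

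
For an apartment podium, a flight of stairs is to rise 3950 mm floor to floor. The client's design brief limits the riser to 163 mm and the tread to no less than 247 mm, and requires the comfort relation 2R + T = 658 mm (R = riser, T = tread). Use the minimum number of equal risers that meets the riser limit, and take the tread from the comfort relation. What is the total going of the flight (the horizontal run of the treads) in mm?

8208 mm

3950 / 163 = 24.233 → round up to 25 risers.
Riser R = 3950 / 25 = 158 mm, within the 163 mm limit.
From 2R + T = 658: T = 658 − 316 = 342 mm.
Treads = 25 − 1 = 24; going = 24 × 342 = 8208 mm.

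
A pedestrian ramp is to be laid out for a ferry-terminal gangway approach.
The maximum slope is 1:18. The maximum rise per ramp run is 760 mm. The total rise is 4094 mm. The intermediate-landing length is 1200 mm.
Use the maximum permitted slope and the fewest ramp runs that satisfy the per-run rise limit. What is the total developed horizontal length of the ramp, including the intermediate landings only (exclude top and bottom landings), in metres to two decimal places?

79.69 m

⌈4094/760⌉ = 6 ramp runs. That means 5 intermediate landings.
Ramp run (horizontal) at 1:18: 4094 × 18 = 73692 mm.
5 intermediate landings contribute 5 × 1200 = 6000 mm.
Total developed length = 73692 + 6000 = 79692 mm.
= 79.69 m.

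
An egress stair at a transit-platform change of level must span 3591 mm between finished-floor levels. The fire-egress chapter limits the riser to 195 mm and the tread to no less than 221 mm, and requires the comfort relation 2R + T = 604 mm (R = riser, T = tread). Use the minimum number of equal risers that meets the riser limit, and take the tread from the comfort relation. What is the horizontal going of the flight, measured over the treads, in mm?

3591 / 195 = 18.42, so 19 risers are needed.
Each riser is 3591/19 = 189 mm (≤ 195 mm).
From 2R + T = 604: T = 604 − 378 = 226 mm.
19 risers give 18 treads; going = 18 × 226 = 4068 mm.

4068 mm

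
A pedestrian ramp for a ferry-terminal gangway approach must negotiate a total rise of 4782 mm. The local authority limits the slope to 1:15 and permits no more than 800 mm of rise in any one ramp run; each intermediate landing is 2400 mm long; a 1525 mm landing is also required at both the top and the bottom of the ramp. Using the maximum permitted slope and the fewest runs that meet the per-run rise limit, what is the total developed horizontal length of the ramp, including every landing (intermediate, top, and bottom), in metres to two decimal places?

86.78 m

At most 800 each: 4782/800 = 5.98, giving 6 ramp runs. That means 5 intermediate landings.
Ramp run (horizontal) at 1:15: 4782 × 15 = 71730 mm.
5 intermediate landings contribute 5 × 2400 = 12000 mm.
Top and bottom landings: 2 × 1525 = 3050 mm.
Total = 71730 + 12000 + 3050 = 86780 mm.
= 86.78 m.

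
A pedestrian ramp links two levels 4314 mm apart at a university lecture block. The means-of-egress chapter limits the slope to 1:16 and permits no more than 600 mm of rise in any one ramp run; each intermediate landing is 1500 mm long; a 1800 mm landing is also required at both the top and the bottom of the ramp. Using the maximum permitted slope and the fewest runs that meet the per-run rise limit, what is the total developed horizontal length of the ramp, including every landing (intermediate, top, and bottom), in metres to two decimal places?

83.12 m

⌈4314/600⌉ = 8 ramp runs. That means 7 intermediate landings.
Ramp run (horizontal) at 1:16: 4314 × 16 = 69024 mm.
7 intermediate landings contribute 7 × 1500 = 10500 mm.
Top and bottom landings: 2 × 1800 = 3600 mm.
Total = 69024 + 10500 + 3600 = 83124 mm.
= 83.12 m.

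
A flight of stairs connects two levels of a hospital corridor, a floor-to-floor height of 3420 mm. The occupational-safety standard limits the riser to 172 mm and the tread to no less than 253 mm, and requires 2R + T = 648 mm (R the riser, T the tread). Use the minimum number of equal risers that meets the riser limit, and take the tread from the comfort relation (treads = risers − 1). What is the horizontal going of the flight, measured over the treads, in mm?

5814 mm

3420 / 172 = 19.88, so 20 risers are needed.
Each riser is 3420/20 = 171 mm (≤ 172 mm).
From 2R + T = 648: T = 648 − 342 = 306 mm.
20 risers give 19 treads; going = 19 × 306 = 5814 mm.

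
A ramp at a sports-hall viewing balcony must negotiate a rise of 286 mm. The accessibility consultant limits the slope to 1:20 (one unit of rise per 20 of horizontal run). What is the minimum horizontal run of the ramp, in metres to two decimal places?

5.72 m

Run = rise × 20 = 286 × 20 = 5720 mm.
5720 mm = 5.72 m.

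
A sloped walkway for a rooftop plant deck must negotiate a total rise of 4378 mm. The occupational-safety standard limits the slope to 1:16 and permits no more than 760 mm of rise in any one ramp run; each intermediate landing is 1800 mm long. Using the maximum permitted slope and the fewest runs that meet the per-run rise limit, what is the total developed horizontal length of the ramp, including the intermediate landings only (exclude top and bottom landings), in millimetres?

4378 / 760 = 5.76, so 6 ramp runs are needed. That means 5 intermediate landings.
Ramp run (horizontal) at 1:16: 4378 × 16 = 70048 mm.
5 intermediate landings contribute 5 × 1800 = 9000 mm.
Total developed length = 70048 + 9000 = 79048 mm.

79048 mm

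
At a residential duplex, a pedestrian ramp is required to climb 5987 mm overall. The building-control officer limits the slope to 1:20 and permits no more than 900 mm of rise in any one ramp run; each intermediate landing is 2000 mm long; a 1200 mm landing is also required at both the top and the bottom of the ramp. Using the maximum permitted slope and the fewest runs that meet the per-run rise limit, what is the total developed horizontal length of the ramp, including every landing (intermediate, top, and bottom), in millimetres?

5987 / 900 = 6.65, so 7 ramp runs are needed. That means 6 intermediate landings.
Horizontal run for 5987 mm of rise at 1:20 is 5987 × 20 = 119740 mm.
6 intermediate landings contribute 6 × 2000 = 12000 mm.
Top and bottom landings: 2 × 1200 = 2400 mm.
Total = 119740 + 12000 + 2400 = 134140 mm.

134140 mm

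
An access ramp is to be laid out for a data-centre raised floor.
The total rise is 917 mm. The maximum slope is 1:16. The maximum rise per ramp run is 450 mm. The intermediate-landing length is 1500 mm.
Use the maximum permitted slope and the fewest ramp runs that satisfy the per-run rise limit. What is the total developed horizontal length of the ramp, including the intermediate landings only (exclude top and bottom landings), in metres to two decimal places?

17.67 m

⌈917/450⌉ = 3 ramp runs. That means 2 intermediate landings.
Horizontal run for 917 mm of rise at 1:16 is 917 × 16 = 14672 mm.
Intermediate landings: 2 × 1500 = 3000 mm.
Total developed length = 14672 + 3000 = 17672 mm.
= 17.67 m.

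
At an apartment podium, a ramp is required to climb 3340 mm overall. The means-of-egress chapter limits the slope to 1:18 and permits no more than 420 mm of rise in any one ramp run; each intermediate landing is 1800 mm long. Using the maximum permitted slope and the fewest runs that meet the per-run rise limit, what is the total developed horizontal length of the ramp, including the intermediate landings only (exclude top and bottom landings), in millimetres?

⌈3340/420⌉ = 8 ramp runs. That means 7 intermediate landings.
Horizontal run for 3340 mm of rise at 1:18 is 3340 × 18 = 60120 mm.
7 intermediate landings contribute 7 × 1800 = 12600 mm.
Total developed length = 60120 + 12600 = 72720 mm.

72720 mm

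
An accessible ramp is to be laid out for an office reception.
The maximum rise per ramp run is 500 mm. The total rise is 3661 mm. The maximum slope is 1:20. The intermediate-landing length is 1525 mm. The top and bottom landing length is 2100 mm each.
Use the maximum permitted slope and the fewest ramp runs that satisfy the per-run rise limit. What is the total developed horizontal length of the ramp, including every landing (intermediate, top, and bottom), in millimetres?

At most 500 each: 3661/500 = 7.32, giving 8 ramp runs. That means 7 intermediate landings.
Ramp run (horizontal) at 1:20: 3661 × 20 = 73220 mm.
Intermediate landings: 7 × 1525 = 10675 mm.
Top and bottom landings: 2 × 2100 = 4200 mm.
Total = 73220 + 10675 + 4200 = 88095 mm.

88095 mm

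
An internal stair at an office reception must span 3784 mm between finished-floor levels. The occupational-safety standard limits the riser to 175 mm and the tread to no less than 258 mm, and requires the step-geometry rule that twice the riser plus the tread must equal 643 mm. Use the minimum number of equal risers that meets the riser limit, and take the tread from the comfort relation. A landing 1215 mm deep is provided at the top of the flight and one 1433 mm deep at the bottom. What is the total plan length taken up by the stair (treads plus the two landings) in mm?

3784 / 175 = 21.623 → round up to 22 risers.
Riser R = 3784 / 22 = 172 mm, within the 175 mm limit.
Tread T = 643 − 2 × 172 = 299 mm (≥ 258 mm).
Going = (22 − 1) × 299 = 6279 mm.
Add landings: 6279 + 1215 + 1433 = 8927 mm.

8927 mm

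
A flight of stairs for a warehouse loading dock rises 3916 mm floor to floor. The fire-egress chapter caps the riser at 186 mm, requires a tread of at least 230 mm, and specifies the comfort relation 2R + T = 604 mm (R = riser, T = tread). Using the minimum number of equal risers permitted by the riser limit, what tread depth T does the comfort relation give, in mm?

248 mm

⌈3916/186⌉ = 22 risers.
R = 3916 ÷ 22 = 178 mm.
Tread T = 604 − 2 × 178 = 248 mm (≥ 230 mm).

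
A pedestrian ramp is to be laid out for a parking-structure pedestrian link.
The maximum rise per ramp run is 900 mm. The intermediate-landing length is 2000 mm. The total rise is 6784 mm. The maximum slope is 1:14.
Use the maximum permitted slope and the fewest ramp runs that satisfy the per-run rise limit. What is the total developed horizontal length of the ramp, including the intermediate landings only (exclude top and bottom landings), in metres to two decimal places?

6784 / 900 = 7.54, so 8 ramp runs are needed. That means 7 intermediate landings.
Ramp run (horizontal) at 1:14: 6784 × 14 = 94976 mm.
Intermediate landings: 7 × 2000 = 14000 mm.
Total developed length = 94976 + 14000 = 108976 mm.
= 108.98 m.

108.98 m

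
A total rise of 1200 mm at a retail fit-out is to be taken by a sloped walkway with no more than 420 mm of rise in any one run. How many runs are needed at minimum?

3 runs

1200 / 420 = 2.857 → round up to 3 ramp runs.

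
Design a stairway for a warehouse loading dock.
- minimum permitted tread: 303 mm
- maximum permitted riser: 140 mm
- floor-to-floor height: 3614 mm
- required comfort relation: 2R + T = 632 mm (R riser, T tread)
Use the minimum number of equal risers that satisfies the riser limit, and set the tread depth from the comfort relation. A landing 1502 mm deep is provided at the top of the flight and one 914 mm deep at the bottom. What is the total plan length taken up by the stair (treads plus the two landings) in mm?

3614 / 140 = 25.814 → round up to 26 risers.
R = 3614 ÷ 26 = 139 mm.
T = 632 − 2·139 = 354 mm, which satisfies the 303 mm minimum.
26 risers give 25 treads; going = 25 × 354 = 8850 mm.
Enclosure = 8850 + 1502 + 914 = 11266 mm.

11266 mm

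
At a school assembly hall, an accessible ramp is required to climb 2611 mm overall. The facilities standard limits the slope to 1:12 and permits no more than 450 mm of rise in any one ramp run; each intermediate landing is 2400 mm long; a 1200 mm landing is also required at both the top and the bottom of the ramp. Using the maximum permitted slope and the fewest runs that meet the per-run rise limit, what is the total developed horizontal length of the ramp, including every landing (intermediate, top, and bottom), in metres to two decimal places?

45.73 m

At most 450 each: 2611/450 = 5.80, giving 6 ramp runs. That means 5 intermediate landings.
Horizontal run for 2611 mm of rise at 1:12 is 2611 × 12 = 31332 mm.
Intermediate landings: 5 × 2400 = 12000 mm.
Top and bottom landings: 2 × 1200 = 2400 mm.
Total = 31332 + 12000 + 2400 = 45732 mm.
= 45.73 m.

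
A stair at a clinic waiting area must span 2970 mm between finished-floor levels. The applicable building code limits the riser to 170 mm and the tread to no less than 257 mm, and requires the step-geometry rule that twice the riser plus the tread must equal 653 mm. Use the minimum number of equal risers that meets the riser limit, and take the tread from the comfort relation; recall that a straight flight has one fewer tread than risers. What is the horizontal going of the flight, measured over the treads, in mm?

2970 / 170 = 17.47, so 18 risers are needed.
Riser R = 2970 / 18 = 165 mm, within the 170 mm limit.
T = 653 − 2·165 = 323 mm, which satisfies the 257 mm minimum.
Going = (18 − 1) × 323 = 5491 mm.

5491 mm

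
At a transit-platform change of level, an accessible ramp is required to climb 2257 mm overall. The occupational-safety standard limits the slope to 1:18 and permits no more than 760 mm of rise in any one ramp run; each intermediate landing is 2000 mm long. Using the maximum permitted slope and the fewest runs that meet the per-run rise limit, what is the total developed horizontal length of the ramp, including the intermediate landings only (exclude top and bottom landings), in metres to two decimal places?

⌈2257/760⌉ = 3 ramp runs. That means 2 intermediate landings.
Horizontal run for 2257 mm of rise at 1:18 is 2257 × 18 = 40626 mm.
2 intermediate landings contribute 2 × 2000 = 4000 mm.
Developed length = 40626 + 4000 = 44626 mm.
= 44.63 m.

44.63 m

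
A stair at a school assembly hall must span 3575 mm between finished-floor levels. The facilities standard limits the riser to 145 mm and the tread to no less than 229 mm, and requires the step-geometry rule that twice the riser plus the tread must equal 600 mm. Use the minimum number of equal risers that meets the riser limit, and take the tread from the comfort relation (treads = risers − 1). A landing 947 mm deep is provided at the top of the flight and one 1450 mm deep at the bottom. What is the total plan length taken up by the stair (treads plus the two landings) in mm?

9933 mm

3575 / 145 = 24.655 → round up to 25 risers.
Riser R = 3575 / 25 = 143 mm, within the 145 mm limit.
Tread T = 600 − 2 × 143 = 314 mm (≥ 229 mm).
25 risers give 24 treads; going = 24 × 314 = 7536 mm.
Add landings: 7536 + 947 + 1450 = 9933 mm.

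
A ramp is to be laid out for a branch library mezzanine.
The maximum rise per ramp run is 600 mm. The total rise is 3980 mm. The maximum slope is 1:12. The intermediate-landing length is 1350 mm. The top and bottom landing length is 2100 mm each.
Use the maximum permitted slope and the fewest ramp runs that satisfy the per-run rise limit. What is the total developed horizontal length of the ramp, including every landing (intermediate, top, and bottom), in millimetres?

60060 mm

3980 / 600 = 6.633 → round up to 7 ramp runs. That means 6 intermediate landings.
Ramp run (horizontal) at 1:12: 3980 × 12 = 47760 mm.
Intermediate landings: 6 × 1350 = 8100 mm.
Top and bottom landings: 2 × 2100 = 4200 mm.
Total = 47760 + 8100 + 4200 = 60060 mm.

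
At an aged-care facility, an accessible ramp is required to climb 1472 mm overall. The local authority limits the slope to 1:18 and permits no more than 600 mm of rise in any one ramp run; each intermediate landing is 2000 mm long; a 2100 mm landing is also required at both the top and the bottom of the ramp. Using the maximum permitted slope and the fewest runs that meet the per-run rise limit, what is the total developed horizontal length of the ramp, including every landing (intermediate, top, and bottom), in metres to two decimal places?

⌈1472/600⌉ = 3 ramp runs. That means 2 intermediate landings.
Horizontal run for 1472 mm of rise at 1:18 is 1472 × 18 = 26496 mm.
2 intermediate landings contribute 2 × 2000 = 4000 mm.
Top and bottom landings: 2 × 2100 = 4200 mm.
Total = 26496 + 4000 + 4200 = 34696 mm.
= 34.70 m.

34.70 m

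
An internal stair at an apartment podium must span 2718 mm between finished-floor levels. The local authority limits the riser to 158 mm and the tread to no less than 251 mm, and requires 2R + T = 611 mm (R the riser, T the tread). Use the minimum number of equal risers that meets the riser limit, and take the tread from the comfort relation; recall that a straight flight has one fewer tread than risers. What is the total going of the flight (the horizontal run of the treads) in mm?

5253 mm

At most 158 each: 2718/158 = 17.20, giving 18 risers.
Each riser is 2718/18 = 151 mm (≤ 158 mm).
From 2R + T = 611: T = 611 − 302 = 309 mm.
18 risers give 17 treads; going = 17 × 309 = 5253 mm.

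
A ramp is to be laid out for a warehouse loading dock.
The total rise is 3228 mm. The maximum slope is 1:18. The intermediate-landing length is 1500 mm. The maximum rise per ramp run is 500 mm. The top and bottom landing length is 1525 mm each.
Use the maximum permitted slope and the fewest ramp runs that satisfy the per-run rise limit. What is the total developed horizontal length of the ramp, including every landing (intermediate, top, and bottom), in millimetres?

70154 mm

3228 / 500 = 6.456 → round up to 7 ramp runs. That means 6 intermediate landings.
Ramp run (horizontal) at 1:18: 3228 × 18 = 58104 mm.
Intermediate landings: 6 × 1500 = 9000 mm.
Top and bottom landings: 2 × 1525 = 3050 mm.
Total = 58104 + 9000 + 3050 = 70154 mm.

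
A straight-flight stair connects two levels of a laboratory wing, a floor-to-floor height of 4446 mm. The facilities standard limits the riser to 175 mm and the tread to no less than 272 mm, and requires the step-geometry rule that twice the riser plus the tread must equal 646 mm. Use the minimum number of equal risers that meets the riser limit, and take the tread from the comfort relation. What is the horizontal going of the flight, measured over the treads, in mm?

4446 / 175 = 25.406 → round up to 26 risers.
Riser R = 4446 / 26 = 171 mm, within the 175 mm limit.
T = 646 − 2·171 = 304 mm, which satisfies the 272 mm minimum.
Treads = 26 − 1 = 25; going = 25 × 304 = 7600 mm.

7600 mm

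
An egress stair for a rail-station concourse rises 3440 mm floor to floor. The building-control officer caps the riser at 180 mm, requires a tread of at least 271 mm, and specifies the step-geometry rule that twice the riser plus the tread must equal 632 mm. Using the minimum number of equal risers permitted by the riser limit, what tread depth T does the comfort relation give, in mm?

⌈3440/180⌉ = 20 risers.
Each riser is 3440/20 = 172 mm (≤ 180 mm).
T = 632 − 2·172 = 288 mm, which satisfies the 271 mm minimum.

288 mm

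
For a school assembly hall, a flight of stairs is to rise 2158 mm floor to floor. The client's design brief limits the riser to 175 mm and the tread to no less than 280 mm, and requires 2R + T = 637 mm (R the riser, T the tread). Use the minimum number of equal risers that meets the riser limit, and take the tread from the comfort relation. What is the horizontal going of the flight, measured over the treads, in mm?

⌈2158/175⌉ = 13 risers.
Riser R = 2158 / 13 = 166 mm, within the 175 mm limit.
Tread T = 637 − 2 × 166 = 305 mm (≥ 280 mm).
13 risers give 12 treads; going = 12 × 305 = 3660 mm.

3660 mm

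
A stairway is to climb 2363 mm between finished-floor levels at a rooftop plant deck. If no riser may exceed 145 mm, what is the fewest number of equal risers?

17 risers

At most 145 each: 2363/145 = 16.30, giving 17 risers.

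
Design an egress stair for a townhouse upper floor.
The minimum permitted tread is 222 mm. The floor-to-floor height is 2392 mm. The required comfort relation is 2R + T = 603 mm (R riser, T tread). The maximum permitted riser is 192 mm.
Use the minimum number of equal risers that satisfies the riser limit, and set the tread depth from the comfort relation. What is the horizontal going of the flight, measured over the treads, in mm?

2392 / 192 = 12.458 → round up to 13 risers.
R = 2392 ÷ 13 = 184 mm.
Tread T = 603 − 2 × 184 = 235 mm (≥ 222 mm).
Going = (13 − 1) × 235 = 2820 mm.

2820 mm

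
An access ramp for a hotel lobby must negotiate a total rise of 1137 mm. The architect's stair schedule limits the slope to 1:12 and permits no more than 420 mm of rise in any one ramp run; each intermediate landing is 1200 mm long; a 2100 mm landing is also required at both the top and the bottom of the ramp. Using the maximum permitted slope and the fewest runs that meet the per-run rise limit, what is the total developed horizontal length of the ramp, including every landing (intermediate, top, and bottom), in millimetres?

20244 mm

1137 / 420 = 2.707 → round up to 3 ramp runs. That means 2 intermediate landings.
Horizontal run for 1137 mm of rise at 1:12 is 1137 × 12 = 13644 mm.
Intermediate landings: 2 × 1200 = 2400 mm.
Top and bottom landings: 2 × 2100 = 4200 mm.
Total = 13644 + 2400 + 4200 = 20244 mm.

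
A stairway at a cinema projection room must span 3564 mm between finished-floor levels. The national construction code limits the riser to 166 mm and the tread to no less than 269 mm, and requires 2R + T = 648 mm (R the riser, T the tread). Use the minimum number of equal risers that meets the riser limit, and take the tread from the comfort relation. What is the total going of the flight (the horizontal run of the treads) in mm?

6804 mm

⌈3564/166⌉ = 22 risers.
Riser R = 3564 / 22 = 162 mm, within the 166 mm limit.
T = 648 − 2·162 = 324 mm, which satisfies the 269 mm minimum.
Treads = 22 − 1 = 21; going = 21 × 324 = 6804 mm.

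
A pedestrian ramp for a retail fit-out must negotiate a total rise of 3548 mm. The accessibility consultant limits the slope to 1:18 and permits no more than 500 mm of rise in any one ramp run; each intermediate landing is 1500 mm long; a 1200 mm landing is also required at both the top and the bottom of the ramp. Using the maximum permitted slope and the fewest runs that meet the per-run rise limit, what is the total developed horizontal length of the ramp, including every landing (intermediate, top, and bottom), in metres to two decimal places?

76.76 m

3548 / 500 = 7.10, so 8 ramp runs are needed. That means 7 intermediate landings.
Ramp run (horizontal) at 1:18: 3548 × 18 = 63864 mm.
Intermediate landings: 7 × 1500 = 10500 mm.
Top and bottom landings: 2 × 1200 = 2400 mm.
Total = 63864 + 10500 + 2400 = 76764 mm.
= 76.76 m.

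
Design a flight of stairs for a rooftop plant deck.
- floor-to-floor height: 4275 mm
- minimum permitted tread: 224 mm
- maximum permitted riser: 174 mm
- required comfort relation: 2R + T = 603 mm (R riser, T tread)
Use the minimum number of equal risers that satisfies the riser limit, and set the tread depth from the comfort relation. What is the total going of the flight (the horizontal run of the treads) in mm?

4275 / 174 = 24.57, so 25 risers are needed.
Each riser is 4275/25 = 171 mm (≤ 174 mm).
Tread T = 603 − 2 × 171 = 261 mm (≥ 224 mm).
Treads = 25 − 1 = 24; going = 24 × 261 = 6264 mm.

6264 mm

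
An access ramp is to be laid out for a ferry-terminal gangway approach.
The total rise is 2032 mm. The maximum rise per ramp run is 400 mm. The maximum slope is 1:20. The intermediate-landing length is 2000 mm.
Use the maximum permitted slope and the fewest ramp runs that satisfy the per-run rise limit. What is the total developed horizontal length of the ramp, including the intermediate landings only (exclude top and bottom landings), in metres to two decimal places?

⌈2032/400⌉ = 6 ramp runs. That means 5 intermediate landings.
Ramp run (horizontal) at 1:20: 2032 × 20 = 40640 mm.
5 intermediate landings contribute 5 × 2000 = 10000 mm.
Developed length = 40640 + 10000 = 50640 mm.
= 50.64 m.

50.64 m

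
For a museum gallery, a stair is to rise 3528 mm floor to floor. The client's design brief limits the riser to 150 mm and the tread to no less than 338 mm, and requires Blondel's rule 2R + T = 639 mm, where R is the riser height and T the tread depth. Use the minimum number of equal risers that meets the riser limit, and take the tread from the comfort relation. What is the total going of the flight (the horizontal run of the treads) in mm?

7935 mm

3528 / 150 = 23.52, so 24 risers are needed.
R = 3528 ÷ 24 = 147 mm.
Tread T = 639 − 2 × 147 = 345 mm (≥ 338 mm).
Going = (24 − 1) × 345 = 7935 mm.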